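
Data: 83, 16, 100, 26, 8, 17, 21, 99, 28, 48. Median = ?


Sorted: 8, 16, 17, 21, 26, 28, 48, 83, 99, 100
n = 10 (even)
Middle values: 26 and 28
Median = (26+28)/2 = 27.0000

Median = 27.0000


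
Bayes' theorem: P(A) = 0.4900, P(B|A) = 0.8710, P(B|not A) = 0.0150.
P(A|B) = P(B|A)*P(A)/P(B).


P(B) = P(B|A)*P(A) + P(B|A')*P(A')
= 0.8710*0.4900 + 0.0150*0.5100
= 0.426790 + 0.007650 = 0.434440
P(A|B) = 0.426790/0.434440 = 0.9824

P(A|B) = 0.9824


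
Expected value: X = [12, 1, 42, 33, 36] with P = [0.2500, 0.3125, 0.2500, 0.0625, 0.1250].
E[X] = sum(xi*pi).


E[X] = 12*0.2500 + 1*0.3125 + 42*0.2500 + 33*0.0625 + 36*0.1250
= 3.0000 + 0.3125 + 10.5000 + 2.0625 + 4.5000
= 20.3750

E[X] = 20.3750


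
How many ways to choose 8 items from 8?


C(8,8) = 8!/(8! × 0!)
= 40320/(40320 × 1)
= 1

C(8,8) = 1


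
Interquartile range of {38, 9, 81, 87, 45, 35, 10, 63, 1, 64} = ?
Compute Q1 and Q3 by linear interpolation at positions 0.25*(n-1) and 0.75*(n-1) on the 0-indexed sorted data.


Sorted: 1, 9, 10, 35, 38, 45, 63, 64, 81, 87
Q1 (25th %ile) = 16.2500
Q3 (75th %ile) = 63.7500
IQR = 63.7500 - 16.2500 = 47.5000

IQR = 47.5000


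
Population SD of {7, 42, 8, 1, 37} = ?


Mean = 19.0000
Variance = 288.4000
SD = sqrt(288.4000) = 16.9823

SD = 16.9823


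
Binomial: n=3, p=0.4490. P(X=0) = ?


C(3,0) = 1
p^0 = 1.000000
(1-p)^3 = 0.167284
P = 1 * 1.000000 * 0.167284 = 0.1673

P(X=0) = 0.1673


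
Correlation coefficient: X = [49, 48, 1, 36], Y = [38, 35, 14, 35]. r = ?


Mean X = 33.5000, Mean Y = 30.5000
SD X = 19.448650, SD Y = 9.604686
Cov = 182.250000
r = 182.250000/(19.448650*9.604686) = 0.9757

r = 0.9757


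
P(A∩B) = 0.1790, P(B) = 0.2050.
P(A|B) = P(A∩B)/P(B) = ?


P(A|B) = 0.1790/0.2050 = 0.8732

P(A|B) = 0.8732


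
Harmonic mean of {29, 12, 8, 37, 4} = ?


Sum of reciprocals = 1/29 + 1/12 + 1/8 + 1/37 + 1/4 = 0.519843
HM = 5/0.519843 = 9.6183

HM = 9.6183


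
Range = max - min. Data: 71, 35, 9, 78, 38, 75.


Max = 78, Min = 9
Range = 78 - 9 = 69

Range = 69


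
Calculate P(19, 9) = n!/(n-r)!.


P(19,9) = 19!/10!
= 121645100408832000/3628800
= 33522128640

P(19,9) = 33522128640


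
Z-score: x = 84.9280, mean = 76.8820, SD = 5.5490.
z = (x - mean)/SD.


z = (84.9280 - 76.8820)/5.5490
= 8.0460/5.5490
= 1.4500

z = 1.4500


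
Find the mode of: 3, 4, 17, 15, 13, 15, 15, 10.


Frequencies: 3:1, 4:1, 10:1, 13:1, 15:3, 17:1
Max frequency = 3
Mode = 15

Mode = 15


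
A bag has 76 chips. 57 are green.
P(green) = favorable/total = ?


P = 57/76 = 0.7500

P = 0.7500


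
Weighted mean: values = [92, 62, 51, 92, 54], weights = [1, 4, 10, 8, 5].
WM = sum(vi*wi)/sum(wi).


Numerator = 92*1 + 62*4 + 51*10 + 92*8 + 54*5 = 1856
Denominator = 1 + 4 + 10 + 8 + 5 = 28
WM = 1856/28 = 66.2857

WM = 66.2857


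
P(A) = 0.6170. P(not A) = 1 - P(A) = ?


P(not A) = 1 - 0.6170 = 0.3830

P(not A) = 0.3830


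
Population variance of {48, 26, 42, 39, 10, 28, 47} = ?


Mean = 34.2857
Squared deviations: 188.0816, 68.6531, 59.5102, 22.2245, 589.7959, 39.5102, 161.6531
Sum = 1129.4286
Variance = 1129.4286/7 = 161.3469

Variance = 161.3469


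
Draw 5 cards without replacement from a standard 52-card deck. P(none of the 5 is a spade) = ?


P(no spades) = (39/52) × (38/51) × (37/50) × (36/49) × (35/48)
= 0.2215

P = 0.2215


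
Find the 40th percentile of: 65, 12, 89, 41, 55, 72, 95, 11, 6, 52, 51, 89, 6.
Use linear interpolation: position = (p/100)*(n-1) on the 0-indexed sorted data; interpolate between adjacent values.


Sorted: 6, 6, 11, 12, 41, 51, 52, 55, 65, 72, 89, 89, 95
n = 13
Index = 40/100 * 12 = 4.8000
Lower = data[4] = 41, Upper = data[5] = 51
P40 = 41 + 0.8000*(10) = 49.0000

P40 = 49.0000


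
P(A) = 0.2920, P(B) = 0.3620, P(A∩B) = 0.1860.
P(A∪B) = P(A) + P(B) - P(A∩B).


P(A∪B) = 0.2920 + 0.3620 - 0.1860
= 0.6540 - 0.1860
= 0.4680

P(A∪B) = 0.4680


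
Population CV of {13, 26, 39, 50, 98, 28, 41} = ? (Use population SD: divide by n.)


Mean = 42.1429
SD = 25.3627
CV = (25.3627/42.1429)*100 = 60.1826%

CV = 60.1826%


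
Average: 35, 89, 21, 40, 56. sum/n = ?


Sum = 35 + 89 + 21 + 40 + 56 = 241
n = 5
Mean = 241/5 = 48.2000

Mean = 48.2000


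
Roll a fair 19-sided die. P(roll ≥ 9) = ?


Favorable outcomes (roll ≥ 9): 11
Total outcomes = 19
P = 11/19 = 0.5789

P = 0.5789


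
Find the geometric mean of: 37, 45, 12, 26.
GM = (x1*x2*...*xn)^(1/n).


Product = 37 × 45 × 12 × 26 = 519480
GM = 519480^(1/4) = 26.8468

GM = 26.8468


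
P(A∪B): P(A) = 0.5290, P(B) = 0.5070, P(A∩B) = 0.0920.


P(A∪B) = 0.5290 + 0.5070 - 0.0920
= 1.0360 - 0.0920
= 0.9440

P(A∪B) = 0.9440


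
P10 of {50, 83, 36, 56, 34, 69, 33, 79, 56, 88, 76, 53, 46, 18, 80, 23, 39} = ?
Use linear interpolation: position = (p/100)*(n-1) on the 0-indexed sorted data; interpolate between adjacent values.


Sorted: 18, 23, 33, 34, 36, 39, 46, 50, 53, 56, 56, 69, 76, 79, 80, 83, 88
n = 17
Index = 10/100 * 16 = 1.6000
Lower = data[1] = 23, Upper = data[2] = 33
P10 = 23 + 0.6000*(10) = 29.0000

P10 = 29.0000


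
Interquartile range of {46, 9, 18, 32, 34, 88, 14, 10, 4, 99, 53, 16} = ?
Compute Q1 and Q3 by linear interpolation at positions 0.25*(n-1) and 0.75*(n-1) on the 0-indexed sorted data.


Sorted: 4, 9, 10, 14, 16, 18, 32, 34, 46, 53, 88, 99
Q1 (25th %ile) = 13.0000
Q3 (75th %ile) = 47.7500
IQR = 47.7500 - 13.0000 = 34.7500

IQR = 34.7500


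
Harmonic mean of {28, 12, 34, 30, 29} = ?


Sum of reciprocals = 1/28 + 1/12 + 1/34 + 1/30 + 1/29 = 0.216275
HM = 5/0.216275 = 23.1187

HM = 23.1187


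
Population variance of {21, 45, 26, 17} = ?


Mean = 27.2500
Squared deviations: 39.0625, 315.0625, 1.5625, 105.0625
Sum = 460.7500
Variance = 460.7500/4 = 115.1875

Variance = 115.1875


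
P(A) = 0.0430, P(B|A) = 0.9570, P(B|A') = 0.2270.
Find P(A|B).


P(B) = P(B|A)*P(A) + P(B|A')*P(A')
= 0.9570*0.0430 + 0.2270*0.9570
= 0.041151 + 0.217239 = 0.258390
P(A|B) = 0.041151/0.258390 = 0.1593

P(A|B) = 0.1593


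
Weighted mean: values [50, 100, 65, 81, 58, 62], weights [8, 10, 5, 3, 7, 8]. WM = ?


Numerator = 50*8 + 100*10 + 65*5 + 81*3 + 58*7 + 62*8 = 2870
Denominator = 8 + 10 + 5 + 3 + 7 + 8 = 41
WM = 2870/41 = 70.0000

WM = 70.0000


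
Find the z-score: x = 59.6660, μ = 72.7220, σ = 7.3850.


z = (59.6660 - 72.7220)/7.3850
= -13.0560/7.3850
= -1.7679

z = -1.7679


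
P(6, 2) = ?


P(6,2) = 6!/4!
= 720/24
= 30

P(6,2) = 30


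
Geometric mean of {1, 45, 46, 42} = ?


Product = 1 × 45 × 46 × 42 = 86940
GM = 86940^(1/4) = 17.1714

GM = 17.1714


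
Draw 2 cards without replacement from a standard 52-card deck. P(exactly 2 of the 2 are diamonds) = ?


Hypergeometric: P(X=2) = C(13,2)·C(39,0) / C(52,2)
= 78 × 1 / 1326
= 78/1326 = 0.0588

P = 0.0588


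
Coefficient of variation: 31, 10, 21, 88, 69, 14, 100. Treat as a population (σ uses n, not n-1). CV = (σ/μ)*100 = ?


Mean = 47.5714
SD = 34.5620
CV = (34.5620/47.5714)*100 = 72.6528%

CV = 72.6528%


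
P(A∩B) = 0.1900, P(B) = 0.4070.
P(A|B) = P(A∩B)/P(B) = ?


P(A|B) = 0.1900/0.4070 = 0.4668

P(A|B) = 0.4668


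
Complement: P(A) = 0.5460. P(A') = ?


P(not A) = 1 - 0.5460 = 0.4540

P(not A) = 0.4540


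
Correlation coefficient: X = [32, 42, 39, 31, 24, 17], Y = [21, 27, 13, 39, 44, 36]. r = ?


Mean X = 30.8333, Mean Y = 30.0000
SD X = 8.473816, SD Y = 10.739336
Cov = -60.000000
r = -60.000000/(8.473816*10.739336) = -0.6593

r = -0.6593


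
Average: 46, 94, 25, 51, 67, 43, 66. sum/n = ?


Sum = 46 + 94 + 25 + 51 + 67 + 43 + 66 = 392
n = 7
Mean = 392/7 = 56.0000

Mean = 56.0000


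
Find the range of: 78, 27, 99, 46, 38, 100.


Max = 100, Min = 27
Range = 100 - 27 = 73

Range = 73


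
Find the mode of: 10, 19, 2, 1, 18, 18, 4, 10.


Frequencies: 1:1, 2:1, 4:1, 10:2, 18:2, 19:1
Max frequency = 2
Mode = 10, 18

Mode = 10, 18


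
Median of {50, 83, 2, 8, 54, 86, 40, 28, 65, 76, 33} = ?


Sorted: 2, 8, 28, 33, 40, 50, 54, 65, 76, 83, 86
n = 11 (odd)
Middle value = 50

Median = 50


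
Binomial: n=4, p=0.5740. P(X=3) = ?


C(4,3) = 4
p^3 = 0.189119
(1-p)^1 = 0.426000
P = 4 * 0.189119 * 0.426000 = 0.3223

P(X=3) = 0.3223


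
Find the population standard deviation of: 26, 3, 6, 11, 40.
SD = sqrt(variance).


Mean = 17.2000
Variance = 192.5600
SD = sqrt(192.5600) = 13.8766

SD = 13.8766


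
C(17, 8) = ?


C(17,8) = 17!/(8! × 9!)
= 355687428096000/(40320 × 362880)
= 24310

C(17,8) = 24310


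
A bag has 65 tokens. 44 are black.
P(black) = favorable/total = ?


P = 44/65 = 0.6769

P = 0.6769


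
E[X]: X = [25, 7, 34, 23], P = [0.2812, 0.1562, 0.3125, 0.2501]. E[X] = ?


E[X] = 25*0.2812 + 7*0.1562 + 34*0.3125 + 23*0.2501
= 7.0300 + 1.0934 + 10.6250 + 5.7523
= 24.5007

E[X] = 24.5007


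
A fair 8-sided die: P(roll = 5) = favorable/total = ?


Favorable outcomes (roll = 5): 1
Total outcomes = 8
P = 1/8 = 0.1250

P = 0.1250


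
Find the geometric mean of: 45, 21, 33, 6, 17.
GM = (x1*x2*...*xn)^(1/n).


Product = 45 × 21 × 33 × 6 × 17 = 3180870
GM = 3180870^(1/5) = 19.9760

GM = 19.9760


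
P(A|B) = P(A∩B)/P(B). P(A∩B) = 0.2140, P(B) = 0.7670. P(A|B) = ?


P(A|B) = 0.2140/0.7670 = 0.2790

P(A|B) = 0.2790


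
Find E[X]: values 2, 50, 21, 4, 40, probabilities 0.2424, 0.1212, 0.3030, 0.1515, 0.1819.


E[X] = 2*0.2424 + 50*0.1212 + 21*0.3030 + 4*0.1515 + 40*0.1819
= 0.4848 + 6.0600 + 6.3630 + 0.6060 + 7.2760
= 20.7898

E[X] = 20.7898


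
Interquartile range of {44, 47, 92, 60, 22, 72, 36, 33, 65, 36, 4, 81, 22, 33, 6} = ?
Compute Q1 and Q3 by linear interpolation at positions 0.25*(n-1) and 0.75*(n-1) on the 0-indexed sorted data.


Sorted: 4, 6, 22, 22, 33, 33, 36, 36, 44, 47, 60, 65, 72, 81, 92
Q1 (25th %ile) = 27.5000
Q3 (75th %ile) = 62.5000
IQR = 62.5000 - 27.5000 = 35.0000

IQR = 35.0000


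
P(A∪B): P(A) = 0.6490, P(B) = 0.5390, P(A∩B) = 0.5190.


P(A∪B) = 0.6490 + 0.5390 - 0.5190
= 1.1880 - 0.5190
= 0.6690

P(A∪B) = 0.6690


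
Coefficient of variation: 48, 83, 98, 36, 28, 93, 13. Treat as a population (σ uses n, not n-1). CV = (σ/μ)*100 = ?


Mean = 57.0000
SD = 31.5142
CV = (31.5142/57.0000)*100 = 55.2880%

CV = 55.2880%


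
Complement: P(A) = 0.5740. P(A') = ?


P(not A) = 1 - 0.5740 = 0.4260

P(not A) = 0.4260


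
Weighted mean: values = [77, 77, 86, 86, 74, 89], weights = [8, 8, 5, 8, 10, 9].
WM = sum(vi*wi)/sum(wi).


Numerator = 77*8 + 77*8 + 86*5 + 86*8 + 74*10 + 89*9 = 3891
Denominator = 8 + 8 + 5 + 8 + 10 + 9 = 48
WM = 3891/48 = 81.0625

WM = 81.0625


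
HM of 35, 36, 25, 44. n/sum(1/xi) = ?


Sum of reciprocals = 1/35 + 1/36 + 1/25 + 1/44 = 0.119076
HM = 4/0.119076 = 33.5919

HM = 33.5919


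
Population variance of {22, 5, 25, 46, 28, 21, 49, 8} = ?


Mean = 25.5000
Squared deviations: 12.2500, 420.2500, 0.2500, 420.2500, 6.2500, 20.2500, 552.2500, 306.2500
Sum = 1738.0000
Variance = 1738.0000/8 = 217.2500

Variance = 217.2500


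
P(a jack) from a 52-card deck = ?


4 jacks in 52 cards
P = 4/52 = 0.0769

P = 0.0769


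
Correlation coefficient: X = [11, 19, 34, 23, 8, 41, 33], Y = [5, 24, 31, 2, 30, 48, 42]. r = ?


Mean X = 24.1429, Mean Y = 26.0000
SD X = 11.469569, SD Y = 16.044581
Cov = 115.857143
r = 115.857143/(11.469569*16.044581) = 0.6296

r = 0.6296


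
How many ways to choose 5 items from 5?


C(5,5) = 5!/(5! × 0!)
= 120/(120 × 1)
= 1

C(5,5) = 1


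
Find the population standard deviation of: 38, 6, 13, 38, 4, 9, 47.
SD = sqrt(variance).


Mean = 22.1429
Variance = 280.9796
SD = sqrt(280.9796) = 16.7624

SD = 16.7624


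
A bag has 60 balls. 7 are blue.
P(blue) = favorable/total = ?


P = 7/60 = 0.1167

P = 0.1167


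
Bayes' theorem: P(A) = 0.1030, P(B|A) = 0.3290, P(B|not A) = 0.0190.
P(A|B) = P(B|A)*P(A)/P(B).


P(B) = P(B|A)*P(A) + P(B|A')*P(A')
= 0.3290*0.1030 + 0.0190*0.8970
= 0.033887 + 0.017043 = 0.050930
P(A|B) = 0.033887/0.050930 = 0.6654

P(A|B) = 0.6654


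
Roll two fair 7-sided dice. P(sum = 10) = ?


Total outcomes = 7×7 = 49
Favorable (sum = 10): 5
P = 5/49 = 0.1020

P = 0.1020


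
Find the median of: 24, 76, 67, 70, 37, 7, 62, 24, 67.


Sorted: 7, 24, 24, 37, 62, 67, 67, 70, 76
n = 9 (odd)
Middle value = 62

Median = 62


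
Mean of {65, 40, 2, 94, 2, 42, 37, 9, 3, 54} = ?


Sum = 65 + 40 + 2 + 94 + 2 + 42 + 37 + 9 + 3 + 54 = 348
n = 10
Mean = 348/10 = 34.8000

Mean = 34.8000


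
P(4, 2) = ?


P(4,2) = 4!/2!
= 24/2
= 12

P(4,2) = 12


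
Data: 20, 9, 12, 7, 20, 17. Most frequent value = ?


Frequencies: 7:1, 9:1, 12:1, 17:1, 20:2
Max frequency = 2
Mode = 20

Mode = 20


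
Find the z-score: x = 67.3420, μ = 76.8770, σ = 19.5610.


z = (67.3420 - 76.8770)/19.5610
= -9.5350/19.5610
= -0.4874

z = -0.4874


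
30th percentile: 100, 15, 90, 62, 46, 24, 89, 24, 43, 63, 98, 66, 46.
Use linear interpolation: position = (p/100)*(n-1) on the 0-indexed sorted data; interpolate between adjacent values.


Sorted: 15, 24, 24, 43, 46, 46, 62, 63, 66, 89, 90, 98, 100
n = 13
Index = 30/100 * 12 = 3.6000
Lower = data[3] = 43, Upper = data[4] = 46
P30 = 43 + 0.6000*(3) = 44.8000

P30 = 44.8000


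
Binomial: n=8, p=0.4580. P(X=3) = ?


C(8,3) = 56
p^3 = 0.096072
(1-p)^5 = 0.046773
P = 56 * 0.096072 * 0.046773 = 0.2516

P(X=3) = 0.2516


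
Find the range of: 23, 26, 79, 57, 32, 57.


Max = 79, Min = 23
Range = 79 - 23 = 56

Range = 56


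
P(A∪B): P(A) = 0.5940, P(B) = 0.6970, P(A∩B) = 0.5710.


P(A∪B) = 0.5940 + 0.6970 - 0.5710
= 1.2910 - 0.5710
= 0.7200

P(A∪B) = 0.7200


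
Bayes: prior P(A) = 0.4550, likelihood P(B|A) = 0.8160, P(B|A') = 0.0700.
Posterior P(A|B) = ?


P(B) = P(B|A)*P(A) + P(B|A')*P(A')
= 0.8160*0.4550 + 0.0700*0.5450
= 0.371280 + 0.038150 = 0.409430
P(A|B) = 0.371280/0.409430 = 0.9068

P(A|B) = 0.9068


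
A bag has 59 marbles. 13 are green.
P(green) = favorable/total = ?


P = 13/59 = 0.2203

P = 0.2203


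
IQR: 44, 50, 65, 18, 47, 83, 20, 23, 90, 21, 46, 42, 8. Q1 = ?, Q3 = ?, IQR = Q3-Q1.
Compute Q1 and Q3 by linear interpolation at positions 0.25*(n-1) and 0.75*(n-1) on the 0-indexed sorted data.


Sorted: 8, 18, 20, 21, 23, 42, 44, 46, 47, 50, 65, 83, 90
Q1 (25th %ile) = 21.0000
Q3 (75th %ile) = 50.0000
IQR = 50.0000 - 21.0000 = 29.0000

IQR = 29.0000


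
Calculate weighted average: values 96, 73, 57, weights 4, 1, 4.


Numerator = 96*4 + 73*1 + 57*4 = 685
Denominator = 4 + 1 + 4 = 9
WM = 685/9 = 76.1111

WM = 76.1111


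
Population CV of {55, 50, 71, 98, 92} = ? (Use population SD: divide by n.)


Mean = 73.2000
SD = 19.1979
CV = (19.1979/73.2000)*100 = 26.2267%

CV = 26.2267%


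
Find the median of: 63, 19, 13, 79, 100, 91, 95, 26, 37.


Sorted: 13, 19, 26, 37, 63, 79, 91, 95, 100
n = 9 (odd)
Middle value = 63

Median = 63


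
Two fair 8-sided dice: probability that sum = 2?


Total outcomes = 8×8 = 64
Favorable (sum = 2): 1
P = 1/64 = 0.0156

P = 0.0156


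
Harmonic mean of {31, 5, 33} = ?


Sum of reciprocals = 1/31 + 1/5 + 1/33 = 0.262561
HM = 3/0.262561 = 11.4259

HM = 11.4259


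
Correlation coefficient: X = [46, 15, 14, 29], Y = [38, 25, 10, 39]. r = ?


Mean X = 26.0000, Mean Y = 28.0000
SD X = 12.980755, SD Y = 11.768602
Cov = 120.500000
r = 120.500000/(12.980755*11.768602) = 0.7888

r = 0.7888


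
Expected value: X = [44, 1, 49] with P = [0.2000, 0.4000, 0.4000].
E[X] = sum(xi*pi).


E[X] = 44*0.2000 + 1*0.4000 + 49*0.4000
= 8.8000 + 0.4000 + 19.6000
= 28.8000

E[X] = 28.8000


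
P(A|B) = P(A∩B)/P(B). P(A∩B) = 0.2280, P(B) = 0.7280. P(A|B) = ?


P(A|B) = 0.2280/0.7280 = 0.3132

P(A|B) = 0.3132


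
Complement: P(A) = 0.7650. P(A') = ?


P(not A) = 1 - 0.7650 = 0.2350

P(not A) = 0.2350


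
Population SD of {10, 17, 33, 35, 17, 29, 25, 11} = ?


Mean = 22.1250
Variance = 82.8594
SD = sqrt(82.8594) = 9.1027

SD = 9.1027


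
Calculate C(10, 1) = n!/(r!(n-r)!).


C(10,1) = 10!/(1! × 9!)
= 3628800/(1 × 362880)
= 10

C(10,1) = 10


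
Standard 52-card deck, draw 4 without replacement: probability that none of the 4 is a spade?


P(no spades) = (39/52) × (38/51) × (37/50) × (36/49)
= 0.3038

P = 0.3038


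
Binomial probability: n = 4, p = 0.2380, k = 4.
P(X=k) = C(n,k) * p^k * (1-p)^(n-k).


C(4,4) = 1
p^4 = 0.003209
(1-p)^0 = 1.000000
P = 1 * 0.003209 * 1.000000 = 0.0032

P(X=4) = 0.0032


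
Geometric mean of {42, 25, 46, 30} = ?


Product = 42 × 25 × 46 × 30 = 1449000
GM = 1449000^(1/4) = 34.6950

GM = 34.6950


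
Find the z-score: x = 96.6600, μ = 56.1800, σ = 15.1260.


z = (96.6600 - 56.1800)/15.1260
= 40.4800/15.1260
= 2.6762

z = 2.6762


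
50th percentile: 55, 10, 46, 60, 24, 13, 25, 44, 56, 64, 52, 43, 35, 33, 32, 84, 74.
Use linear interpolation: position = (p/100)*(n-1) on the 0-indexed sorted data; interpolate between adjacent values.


Sorted: 10, 13, 24, 25, 32, 33, 35, 43, 44, 46, 52, 55, 56, 60, 64, 74, 84
n = 17
Index = 50/100 * 16 = 8.0000
Lower = data[8] = 44, Upper = data[9] = 46
P50 = 44 + 0*(2) = 44.0000

P50 = 44.0000


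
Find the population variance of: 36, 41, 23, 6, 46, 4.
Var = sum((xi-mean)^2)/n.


Mean = 26.0000
Squared deviations: 100.0000, 225.0000, 9.0000, 400.0000, 400.0000, 484.0000
Sum = 1618.0000
Variance = 1618.0000/6 = 269.6667

Variance = 269.6667


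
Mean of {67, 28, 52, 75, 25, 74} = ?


Sum = 67 + 28 + 52 + 75 + 25 + 74 = 321
n = 6
Mean = 321/6 = 53.5000

Mean = 53.5000


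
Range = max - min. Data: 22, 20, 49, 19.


Max = 49, Min = 19
Range = 49 - 19 = 30

Range = 30


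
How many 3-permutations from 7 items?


P(7,3) = 7!/4!
= 5040/24
= 210

P(7,3) = 210


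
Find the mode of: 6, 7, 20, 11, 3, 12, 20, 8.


Frequencies: 3:1, 6:1, 7:1, 8:1, 11:1, 12:1, 20:2
Max frequency = 2
Mode = 20

Mode = 20


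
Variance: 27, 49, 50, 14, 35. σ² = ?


Mean = 35.0000
Squared deviations: 64.0000, 196.0000, 225.0000, 441.0000, 0
Sum = 926.0000
Variance = 926.0000/5 = 185.2000

Variance = 185.2000


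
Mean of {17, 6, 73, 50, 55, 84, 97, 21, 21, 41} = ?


Sum = 17 + 6 + 73 + 50 + 55 + 84 + 97 + 21 + 21 + 41 = 465
n = 10
Mean = 465/10 = 46.5000

Mean = 46.5000


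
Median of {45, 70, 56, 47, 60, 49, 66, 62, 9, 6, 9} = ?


Sorted: 6, 9, 9, 45, 47, 49, 56, 60, 62, 66, 70
n = 11 (odd)
Middle value = 49

Median = 49


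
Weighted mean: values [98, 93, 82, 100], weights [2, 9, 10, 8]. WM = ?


Numerator = 98*2 + 93*9 + 82*10 + 100*8 = 2653
Denominator = 2 + 9 + 10 + 8 = 29
WM = 2653/29 = 91.4828

WM = 91.4828


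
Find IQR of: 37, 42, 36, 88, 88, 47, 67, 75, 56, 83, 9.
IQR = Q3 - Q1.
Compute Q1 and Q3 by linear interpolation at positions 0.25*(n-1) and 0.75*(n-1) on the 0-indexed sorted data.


Sorted: 9, 36, 37, 42, 47, 56, 67, 75, 83, 88, 88
Q1 (25th %ile) = 39.5000
Q3 (75th %ile) = 79.0000
IQR = 79.0000 - 39.5000 = 39.5000

IQR = 39.5000


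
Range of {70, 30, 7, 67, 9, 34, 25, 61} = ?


Max = 70, Min = 7
Range = 70 - 7 = 63

Range = 63


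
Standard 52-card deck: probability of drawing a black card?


26 black cards in 52 cards
P = 26/52 = 0.5000

P = 0.5000


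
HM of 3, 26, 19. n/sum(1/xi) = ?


Sum of reciprocals = 1/3 + 1/26 + 1/19 = 0.424426
HM = 3/0.424426 = 7.0684

HM = 7.0684


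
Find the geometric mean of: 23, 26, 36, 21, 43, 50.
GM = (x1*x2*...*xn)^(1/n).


Product = 23 × 26 × 36 × 21 × 43 × 50 = 971989200
GM = 971989200^(1/6) = 31.4734

GM = 31.4734


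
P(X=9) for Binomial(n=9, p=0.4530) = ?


C(9,9) = 1
p^9 = 0.000803
(1-p)^0 = 1.000000
P = 1 * 0.000803 * 1.000000 = 0.0008

P(X=9) = 0.0008


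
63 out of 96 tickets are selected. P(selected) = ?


P = 63/96 = 0.6562

P = 0.6562


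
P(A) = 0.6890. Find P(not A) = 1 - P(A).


P(not A) = 1 - 0.6890 = 0.3110

P(not A) = 0.3110


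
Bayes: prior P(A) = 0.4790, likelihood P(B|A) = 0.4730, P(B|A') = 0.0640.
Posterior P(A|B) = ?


P(B) = P(B|A)*P(A) + P(B|A')*P(A')
= 0.4730*0.4790 + 0.0640*0.5210
= 0.226567 + 0.033344 = 0.259911
P(A|B) = 0.226567/0.259911 = 0.8717

P(A|B) = 0.8717


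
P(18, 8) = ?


P(18,8) = 18!/10!
= 6402373705728000/3628800
= 1764322560

P(18,8) = 1764322560


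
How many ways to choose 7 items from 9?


C(9,7) = 9!/(7! × 2!)
= 362880/(5040 × 2)
= 36

C(9,7) = 36


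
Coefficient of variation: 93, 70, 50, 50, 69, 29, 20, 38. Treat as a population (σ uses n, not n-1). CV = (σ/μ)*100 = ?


Mean = 52.3750
SD = 22.4997
CV = (22.4997/52.3750)*100 = 42.9588%

CV = 42.9588%


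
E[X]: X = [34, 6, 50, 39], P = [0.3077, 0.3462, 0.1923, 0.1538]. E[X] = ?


E[X] = 34*0.3077 + 6*0.3462 + 50*0.1923 + 39*0.1538
= 10.4618 + 2.0772 + 9.6150 + 5.9982
= 28.1522

E[X] = 28.1522


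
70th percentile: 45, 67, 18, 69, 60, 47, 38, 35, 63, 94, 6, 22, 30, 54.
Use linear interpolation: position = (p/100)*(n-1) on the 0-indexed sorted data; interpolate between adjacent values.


Sorted: 6, 18, 22, 30, 35, 38, 45, 47, 54, 60, 63, 67, 69, 94
n = 14
Index = 70/100 * 13 = 9.1000
Lower = data[9] = 60, Upper = data[10] = 63
P70 = 60 + 0.1000*(3) = 60.3000

P70 = 60.3000


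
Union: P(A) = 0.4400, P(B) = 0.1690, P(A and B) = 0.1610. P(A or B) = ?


P(A∪B) = 0.4400 + 0.1690 - 0.1610
= 0.6090 - 0.1610
= 0.4480

P(A∪B) = 0.4480


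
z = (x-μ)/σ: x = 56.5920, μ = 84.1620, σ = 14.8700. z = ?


z = (56.5920 - 84.1620)/14.8700
= -27.5700/14.8700
= -1.8541

z = -1.8541


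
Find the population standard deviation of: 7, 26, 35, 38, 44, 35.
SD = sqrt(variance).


Mean = 30.8333
Variance = 141.8056
SD = sqrt(141.8056) = 11.9082

SD = 11.9082


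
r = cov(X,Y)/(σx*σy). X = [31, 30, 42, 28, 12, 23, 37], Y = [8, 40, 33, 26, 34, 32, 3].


Mean X = 29.0000, Mean Y = 25.1429
SD X = 8.976159, SD Y = 13.054048
Cov = -41.000000
r = -41.000000/(8.976159*13.054048) = -0.3499

r = -0.3499


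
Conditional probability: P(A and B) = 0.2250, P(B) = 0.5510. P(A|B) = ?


P(A|B) = 0.2250/0.5510 = 0.4083

P(A|B) = 0.4083


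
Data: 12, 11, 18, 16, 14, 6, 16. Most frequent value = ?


Frequencies: 6:1, 11:1, 12:1, 14:1, 16:2, 18:1
Max frequency = 2
Mode = 16

Mode = 16


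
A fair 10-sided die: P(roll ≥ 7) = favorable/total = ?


Favorable outcomes (roll ≥ 7): 4
Total outcomes = 10
P = 4/10 = 0.4000

P = 0.4000


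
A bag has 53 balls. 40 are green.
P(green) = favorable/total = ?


P = 40/53 = 0.7547

P = 0.7547


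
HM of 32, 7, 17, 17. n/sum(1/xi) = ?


Sum of reciprocals = 1/32 + 1/7 + 1/17 + 1/17 = 0.291754
HM = 4/0.291754 = 13.7102

HM = 13.7102


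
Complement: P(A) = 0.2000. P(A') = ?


P(not A) = 1 - 0.2000 = 0.8000

P(not A) = 0.8000


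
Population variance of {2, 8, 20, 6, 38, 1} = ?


Mean = 12.5000
Squared deviations: 110.2500, 20.2500, 56.2500, 42.2500, 650.2500, 132.2500
Sum = 1011.5000
Variance = 1011.5000/6 = 168.5833

Variance = 168.5833


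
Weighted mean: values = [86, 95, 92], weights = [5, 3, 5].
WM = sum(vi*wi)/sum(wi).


Numerator = 86*5 + 95*3 + 92*5 = 1175
Denominator = 5 + 3 + 5 = 13
WM = 1175/13 = 90.3846

WM = 90.3846


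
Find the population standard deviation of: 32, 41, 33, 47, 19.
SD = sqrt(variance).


Mean = 34.4000
Variance = 89.4400
SD = sqrt(89.4400) = 9.4573

SD = 9.4573


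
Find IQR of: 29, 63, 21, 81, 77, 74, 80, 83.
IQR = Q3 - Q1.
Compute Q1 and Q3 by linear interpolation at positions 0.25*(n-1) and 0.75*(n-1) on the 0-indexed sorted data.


Sorted: 21, 29, 63, 74, 77, 80, 81, 83
Q1 (25th %ile) = 54.5000
Q3 (75th %ile) = 80.2500
IQR = 80.2500 - 54.5000 = 25.7500

IQR = 25.7500


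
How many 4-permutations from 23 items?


P(23,4) = 23!/19!
= 25852016738884976640000/121645100408832000
= 212520

P(23,4) = 212520


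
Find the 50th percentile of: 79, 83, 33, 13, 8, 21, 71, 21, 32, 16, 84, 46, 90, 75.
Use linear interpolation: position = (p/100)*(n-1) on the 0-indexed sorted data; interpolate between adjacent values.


Sorted: 8, 13, 16, 21, 21, 32, 33, 46, 71, 75, 79, 83, 84, 90
n = 14
Index = 50/100 * 13 = 6.5000
Lower = data[6] = 33, Upper = data[7] = 46
P50 = 33 + 0.5000*(13) = 39.5000

P50 = 39.5000


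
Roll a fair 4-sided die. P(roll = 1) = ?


Favorable outcomes (roll = 1): 1
Total outcomes = 4
P = 1/4 = 0.2500

P = 0.2500


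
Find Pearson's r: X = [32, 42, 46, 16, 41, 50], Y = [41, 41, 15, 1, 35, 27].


Mean X = 37.8333, Mean Y = 26.6667
SD X = 11.201438, SD Y = 14.579285
Cov = 78.611111
r = 78.611111/(11.201438*14.579285) = 0.4814

r = 0.4814


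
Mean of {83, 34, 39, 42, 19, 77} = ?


Sum = 83 + 34 + 39 + 42 + 19 + 77 = 294
n = 6
Mean = 294/6 = 49.0000

Mean = 49.0000


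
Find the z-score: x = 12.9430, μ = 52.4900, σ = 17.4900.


z = (12.9430 - 52.4900)/17.4900
= -39.5470/17.4900
= -2.2611

z = -2.2611


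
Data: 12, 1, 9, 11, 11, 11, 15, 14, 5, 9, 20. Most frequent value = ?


Frequencies: 1:1, 5:1, 9:2, 11:3, 12:1, 14:1, 15:1, 20:1
Max frequency = 3
Mode = 11

Mode = 11


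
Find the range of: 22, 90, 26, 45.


Max = 90, Min = 22
Range = 90 - 22 = 68

Range = 68


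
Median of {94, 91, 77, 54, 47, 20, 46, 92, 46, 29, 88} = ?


Sorted: 20, 29, 46, 46, 47, 54, 77, 88, 91, 92, 94
n = 11 (odd)
Middle value = 54

Median = 54


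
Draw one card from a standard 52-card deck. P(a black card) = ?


26 black cards in 52 cards
P = 26/52 = 0.5000

P = 0.5000


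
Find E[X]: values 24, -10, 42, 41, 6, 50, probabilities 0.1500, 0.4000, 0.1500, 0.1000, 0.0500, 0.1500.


E[X] = 24*0.1500 - 10*0.4000 + 42*0.1500 + 41*0.1000 + 6*0.0500 + 50*0.1500
= 3.6000 - 4.0000 + 6.3000 + 4.1000 + 0.3000 + 7.5000
= 17.8000

E[X] = 17.8000


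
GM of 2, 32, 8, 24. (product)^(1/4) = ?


Product = 2 × 32 × 8 × 24 = 12288
GM = 12288^(1/4) = 10.5286

GM = 10.5286


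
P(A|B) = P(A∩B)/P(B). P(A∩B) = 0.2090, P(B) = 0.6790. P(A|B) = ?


P(A|B) = 0.2090/0.6790 = 0.3078

P(A|B) = 0.3078


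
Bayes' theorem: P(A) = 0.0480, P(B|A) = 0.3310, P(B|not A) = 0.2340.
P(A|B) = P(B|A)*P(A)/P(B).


P(B) = P(B|A)*P(A) + P(B|A')*P(A')
= 0.3310*0.0480 + 0.2340*0.9520
= 0.015888 + 0.222768 = 0.238656
P(A|B) = 0.015888/0.238656 = 0.0666

P(A|B) = 0.0666


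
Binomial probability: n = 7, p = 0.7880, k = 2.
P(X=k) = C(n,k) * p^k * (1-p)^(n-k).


C(7,2) = 21
p^2 = 0.620944
(1-p)^5 = 0.000428
P = 21 * 0.620944 * 0.000428 = 0.0056

P(X=2) = 0.0056


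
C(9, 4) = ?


C(9,4) = 9!/(4! × 5!)
= 362880/(24 × 120)
= 126

C(9,4) = 126


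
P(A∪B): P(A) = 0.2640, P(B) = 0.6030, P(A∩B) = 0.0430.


P(A∪B) = 0.2640 + 0.6030 - 0.0430
= 0.8670 - 0.0430
= 0.8240

P(A∪B) = 0.8240


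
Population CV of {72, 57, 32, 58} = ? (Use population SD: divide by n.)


Mean = 54.7500
SD = 14.4114
CV = (14.4114/54.7500)*100 = 26.3221%

CV = 26.3221%


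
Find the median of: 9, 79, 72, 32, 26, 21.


Sorted: 9, 21, 26, 32, 72, 79
n = 6 (even)
Middle values: 26 and 32
Median = (26+32)/2 = 29.0000

Median = 29.0000


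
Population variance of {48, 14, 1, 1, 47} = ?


Mean = 22.2000
Squared deviations: 665.6400, 67.2400, 449.4400, 449.4400, 615.0400
Sum = 2246.8000
Variance = 2246.8000/5 = 449.3600

Variance = 449.3600


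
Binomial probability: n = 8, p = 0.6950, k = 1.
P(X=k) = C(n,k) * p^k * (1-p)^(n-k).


C(8,1) = 8
p^1 = 0.695000
(1-p)^7 = 0.000246
P = 8 * 0.695000 * 0.000246 = 0.0014

P(X=1) = 0.0014


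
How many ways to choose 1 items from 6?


C(6,1) = 6!/(1! × 5!)
= 720/(1 × 120)
= 6

C(6,1) = 6


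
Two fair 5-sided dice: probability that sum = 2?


Total outcomes = 5×5 = 25
Favorable (sum = 2): 1
P = 1/25 = 0.0400

P = 0.0400


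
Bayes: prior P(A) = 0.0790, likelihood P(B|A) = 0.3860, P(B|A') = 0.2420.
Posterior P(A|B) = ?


P(B) = P(B|A)*P(A) + P(B|A')*P(A')
= 0.3860*0.0790 + 0.2420*0.9210
= 0.030494 + 0.222882 = 0.253376
P(A|B) = 0.030494/0.253376 = 0.1204

P(A|B) = 0.1204


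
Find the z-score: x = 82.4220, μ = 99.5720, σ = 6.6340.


z = (82.4220 - 99.5720)/6.6340
= -17.1500/6.6340
= -2.5852

z = -2.5852


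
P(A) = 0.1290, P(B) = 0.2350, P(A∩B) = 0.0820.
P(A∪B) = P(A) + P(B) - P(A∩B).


P(A∪B) = 0.1290 + 0.2350 - 0.0820
= 0.3640 - 0.0820
= 0.2820

P(A∪B) = 0.2820


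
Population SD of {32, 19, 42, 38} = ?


Mean = 32.7500
Variance = 75.6875
SD = sqrt(75.6875) = 8.6999

SD = 8.6999


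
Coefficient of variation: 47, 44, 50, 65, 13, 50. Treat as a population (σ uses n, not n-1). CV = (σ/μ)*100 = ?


Mean = 44.8333
SD = 15.6994
CV = (15.6994/44.8333)*100 = 35.0173%

CV = 35.0173%


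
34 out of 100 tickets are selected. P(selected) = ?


P = 34/100 = 0.3400

P = 0.3400


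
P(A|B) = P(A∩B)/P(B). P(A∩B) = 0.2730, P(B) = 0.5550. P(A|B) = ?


P(A|B) = 0.2730/0.5550 = 0.4919

P(A|B) = 0.4919


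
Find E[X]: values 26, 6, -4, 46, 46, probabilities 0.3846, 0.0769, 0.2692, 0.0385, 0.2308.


E[X] = 26*0.3846 + 6*0.0769 - 4*0.2692 + 46*0.0385 + 46*0.2308
= 9.9996 + 0.4614 - 1.0768 + 1.7710 + 10.6168
= 21.7720

E[X] = 21.7720


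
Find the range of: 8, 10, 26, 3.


Max = 26, Min = 3
Range = 26 - 3 = 23

Range = 23


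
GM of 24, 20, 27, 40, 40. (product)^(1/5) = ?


Product = 24 × 20 × 27 × 40 × 40 = 20736000
GM = 20736000^(1/5) = 29.0633

GM = 29.0633


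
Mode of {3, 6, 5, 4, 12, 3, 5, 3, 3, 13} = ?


Frequencies: 3:4, 4:1, 5:2, 6:1, 12:1, 13:1
Max frequency = 4
Mode = 3

Mode = 3


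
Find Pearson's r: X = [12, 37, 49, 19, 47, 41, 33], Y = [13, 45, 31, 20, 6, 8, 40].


Mean X = 34.0000, Mean Y = 23.2857
SD X = 12.884099, SD Y = 14.439176
Cov = 15.428571
r = 15.428571/(12.884099*14.439176) = 0.0829

r = 0.0829


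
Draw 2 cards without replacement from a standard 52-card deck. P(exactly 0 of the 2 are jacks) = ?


Hypergeometric: P(X=0) = C(4,0)·C(48,2) / C(52,2)
= 1 × 1128 / 1326
= 1128/1326 = 0.8507

P = 0.8507


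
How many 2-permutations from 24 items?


P(24,2) = 24!/22!
= 620448401733239439360000/1124000727777607680000
= 552

P(24,2) = 552


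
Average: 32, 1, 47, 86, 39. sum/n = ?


Sum = 32 + 1 + 47 + 86 + 39 = 205
n = 5
Mean = 205/5 = 41.0000

Mean = 41.0000


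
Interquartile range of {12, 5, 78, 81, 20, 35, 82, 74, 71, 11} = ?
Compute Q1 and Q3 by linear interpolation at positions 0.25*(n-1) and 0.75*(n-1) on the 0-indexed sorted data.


Sorted: 5, 11, 12, 20, 35, 71, 74, 78, 81, 82
Q1 (25th %ile) = 14.0000
Q3 (75th %ile) = 77.0000
IQR = 77.0000 - 14.0000 = 63.0000

IQR = 63.0000


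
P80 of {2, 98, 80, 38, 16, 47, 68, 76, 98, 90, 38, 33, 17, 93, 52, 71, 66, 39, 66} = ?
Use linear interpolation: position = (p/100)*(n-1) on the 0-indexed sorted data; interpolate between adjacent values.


Sorted: 2, 16, 17, 33, 38, 38, 39, 47, 52, 66, 66, 68, 71, 76, 80, 90, 93, 98, 98
n = 19
Index = 80/100 * 18 = 14.4000
Lower = data[14] = 80, Upper = data[15] = 90
P80 = 80 + 0.4000*(10) = 84.0000

P80 = 84.0000


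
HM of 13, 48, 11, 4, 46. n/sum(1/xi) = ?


Sum of reciprocals = 1/13 + 1/48 + 1/11 + 1/4 + 1/46 = 0.460405
HM = 5/0.460405 = 10.8600

HM = 10.8600


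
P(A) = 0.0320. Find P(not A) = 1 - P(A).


P(not A) = 1 - 0.0320 = 0.9680

P(not A) = 0.9680


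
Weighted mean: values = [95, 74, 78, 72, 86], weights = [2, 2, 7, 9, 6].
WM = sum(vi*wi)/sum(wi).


Numerator = 95*2 + 74*2 + 78*7 + 72*9 + 86*6 = 2048
Denominator = 2 + 2 + 7 + 9 + 6 = 26
WM = 2048/26 = 78.7692

WM = 78.7692


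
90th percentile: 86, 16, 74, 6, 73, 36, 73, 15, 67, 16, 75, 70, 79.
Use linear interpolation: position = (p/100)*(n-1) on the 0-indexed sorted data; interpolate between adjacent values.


Sorted: 6, 15, 16, 16, 36, 67, 70, 73, 73, 74, 75, 79, 86
n = 13
Index = 90/100 * 12 = 10.8000
Lower = data[10] = 75, Upper = data[11] = 79
P90 = 75 + 0.8000*(4) = 78.2000

P90 = 78.2000


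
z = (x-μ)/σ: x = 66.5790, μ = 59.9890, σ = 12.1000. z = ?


z = (66.5790 - 59.9890)/12.1000
= 6.5900/12.1000
= 0.5446

z = 0.5446


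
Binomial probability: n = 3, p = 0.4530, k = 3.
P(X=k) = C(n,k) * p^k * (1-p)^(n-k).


C(3,3) = 1
p^3 = 0.092960
(1-p)^0 = 1.000000
P = 1 * 0.092960 * 1.000000 = 0.0930

P(X=3) = 0.0930


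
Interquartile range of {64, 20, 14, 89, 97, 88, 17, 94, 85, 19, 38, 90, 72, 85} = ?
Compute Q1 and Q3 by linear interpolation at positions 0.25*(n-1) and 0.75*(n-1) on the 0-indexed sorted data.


Sorted: 14, 17, 19, 20, 38, 64, 72, 85, 85, 88, 89, 90, 94, 97
Q1 (25th %ile) = 24.5000
Q3 (75th %ile) = 88.7500
IQR = 88.7500 - 24.5000 = 64.2500

IQR = 64.2500


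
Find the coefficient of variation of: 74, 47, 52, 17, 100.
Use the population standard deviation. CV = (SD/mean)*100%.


Mean = 58.0000
SD = 27.7777
CV = (27.7777/58.0000)*100 = 47.8926%

CV = 47.8926%


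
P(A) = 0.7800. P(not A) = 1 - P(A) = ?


P(not A) = 1 - 0.7800 = 0.2200

P(not A) = 0.2200


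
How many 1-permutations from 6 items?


P(6,1) = 6!/5!
= 720/120
= 6

P(6,1) = 6


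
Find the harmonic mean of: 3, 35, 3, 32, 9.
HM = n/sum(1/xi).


Sum of reciprocals = 1/3 + 1/35 + 1/3 + 1/32 + 1/9 = 0.837599
HM = 5/0.837599 = 5.9694

HM = 5.9694


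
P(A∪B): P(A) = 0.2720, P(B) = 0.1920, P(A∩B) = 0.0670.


P(A∪B) = 0.2720 + 0.1920 - 0.0670
= 0.4640 - 0.0670
= 0.3970

P(A∪B) = 0.3970


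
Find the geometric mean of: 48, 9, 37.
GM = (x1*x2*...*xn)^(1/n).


Product = 48 × 9 × 37 = 15984
GM = 15984^(1/3) = 25.1900

GM = 25.1900


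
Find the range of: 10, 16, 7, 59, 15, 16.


Max = 59, Min = 7
Range = 59 - 7 = 52

Range = 52


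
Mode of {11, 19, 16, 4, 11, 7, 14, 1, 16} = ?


Frequencies: 1:1, 4:1, 7:1, 11:2, 14:1, 16:2, 19:1
Max frequency = 2
Mode = 11, 16

Mode = 11, 16


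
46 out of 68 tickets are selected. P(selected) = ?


P = 46/68 = 0.6765

P = 0.6765


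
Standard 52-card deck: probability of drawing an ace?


4 aces in 52 cards
P = 4/52 = 0.0769

P = 0.0769


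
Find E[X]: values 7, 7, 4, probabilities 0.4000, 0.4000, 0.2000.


E[X] = 7*0.4000 + 7*0.4000 + 4*0.2000
= 2.8000 + 2.8000 + 0.8000
= 6.4000

E[X] = 6.4000


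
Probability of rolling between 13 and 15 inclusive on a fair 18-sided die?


Favorable outcomes (13 ≤ roll ≤ 15): 3
Total outcomes = 18
P = 3/18 = 0.1667

P = 0.1667


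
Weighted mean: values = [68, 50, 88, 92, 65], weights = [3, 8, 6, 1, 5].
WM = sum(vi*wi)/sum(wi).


Numerator = 68*3 + 50*8 + 88*6 + 92*1 + 65*5 = 1549
Denominator = 3 + 8 + 6 + 1 + 5 = 23
WM = 1549/23 = 67.3478

WM = 67.3478


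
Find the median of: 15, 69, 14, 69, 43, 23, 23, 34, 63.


Sorted: 14, 15, 23, 23, 34, 43, 63, 69, 69
n = 9 (odd)
Middle value = 34

Median = 34


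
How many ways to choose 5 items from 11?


C(11,5) = 11!/(5! × 6!)
= 39916800/(120 × 720)
= 462

C(11,5) = 462


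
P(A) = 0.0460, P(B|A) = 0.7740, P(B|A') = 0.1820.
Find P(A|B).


P(B) = P(B|A)*P(A) + P(B|A')*P(A')
= 0.7740*0.0460 + 0.1820*0.9540
= 0.035604 + 0.173628 = 0.209232
P(A|B) = 0.035604/0.209232 = 0.1702

P(A|B) = 0.1702


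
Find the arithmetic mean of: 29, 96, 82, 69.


Sum = 29 + 96 + 82 + 69 = 276
n = 4
Mean = 276/4 = 69.0000

Mean = 69.0000


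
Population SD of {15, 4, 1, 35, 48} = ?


Mean = 20.6000
Variance = 329.8400
SD = sqrt(329.8400) = 18.1615

SD = 18.1615


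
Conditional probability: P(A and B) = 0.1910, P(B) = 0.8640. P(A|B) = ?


P(A|B) = 0.1910/0.8640 = 0.2211

P(A|B) = 0.2211


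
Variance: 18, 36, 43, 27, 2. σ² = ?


Mean = 25.2000
Squared deviations: 51.8400, 116.6400, 316.8400, 3.2400, 538.2400
Sum = 1026.8000
Variance = 1026.8000/5 = 205.3600

Variance = 205.3600


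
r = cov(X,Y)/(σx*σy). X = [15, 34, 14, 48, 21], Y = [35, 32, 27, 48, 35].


Mean X = 26.4000, Mean Y = 35.4000
SD X = 12.939861, SD Y = 6.945502
Cov = 71.440000
r = 71.440000/(12.939861*6.945502) = 0.7949

r = 0.7949


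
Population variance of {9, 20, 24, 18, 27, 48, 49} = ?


Mean = 27.8571
Squared deviations: 355.5918, 61.7347, 14.8776, 97.1633, 0.7347, 405.7347, 447.0204
Sum = 1382.8571
Variance = 1382.8571/7 = 197.5510

Variance = 197.5510


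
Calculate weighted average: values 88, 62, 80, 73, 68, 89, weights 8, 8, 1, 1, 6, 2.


Numerator = 88*8 + 62*8 + 80*1 + 73*1 + 68*6 + 89*2 = 1939
Denominator = 8 + 8 + 1 + 1 + 6 + 2 = 26
WM = 1939/26 = 74.5769

WM = 74.5769


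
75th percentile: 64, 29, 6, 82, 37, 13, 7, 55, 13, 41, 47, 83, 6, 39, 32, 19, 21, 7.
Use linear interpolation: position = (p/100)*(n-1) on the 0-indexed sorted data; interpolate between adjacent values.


Sorted: 6, 6, 7, 7, 13, 13, 19, 21, 29, 32, 37, 39, 41, 47, 55, 64, 82, 83
n = 18
Index = 75/100 * 17 = 12.7500
Lower = data[12] = 41, Upper = data[13] = 47
P75 = 41 + 0.7500*(6) = 45.5000

P75 = 45.5000


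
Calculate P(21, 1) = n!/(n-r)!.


P(21,1) = 21!/20!
= 51090942171709440000/2432902008176640000
= 21

P(21,1) = 21


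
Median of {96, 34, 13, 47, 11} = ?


Sorted: 11, 13, 34, 47, 96
n = 5 (odd)
Middle value = 34

Median = 34


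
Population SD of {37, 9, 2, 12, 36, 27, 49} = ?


Mean = 24.5714
Variance = 256.8163
SD = sqrt(256.8163) = 16.0255

SD = 16.0255


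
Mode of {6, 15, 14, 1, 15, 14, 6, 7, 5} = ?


Frequencies: 1:1, 5:1, 6:2, 7:1, 14:2, 15:2
Max frequency = 2
Mode = 6, 14, 15

Mode = 6, 14, 15


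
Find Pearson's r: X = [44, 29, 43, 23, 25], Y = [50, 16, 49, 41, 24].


Mean X = 32.8000, Mean Y = 36.0000
SD X = 8.953212, SD Y = 13.667480
Cov = 82.000000
r = 82.000000/(8.953212*13.667480) = 0.6701

r = 0.6701


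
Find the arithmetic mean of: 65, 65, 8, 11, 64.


Sum = 65 + 65 + 8 + 11 + 64 = 213
n = 5
Mean = 213/5 = 42.6000

Mean = 42.6000


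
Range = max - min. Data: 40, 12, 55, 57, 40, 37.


Max = 57, Min = 12
Range = 57 - 12 = 45

Range = 45


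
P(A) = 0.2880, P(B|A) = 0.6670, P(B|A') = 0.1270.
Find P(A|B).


P(B) = P(B|A)*P(A) + P(B|A')*P(A')
= 0.6670*0.2880 + 0.1270*0.7120
= 0.192096 + 0.090424 = 0.282520
P(A|B) = 0.192096/0.282520 = 0.6799

P(A|B) = 0.6799


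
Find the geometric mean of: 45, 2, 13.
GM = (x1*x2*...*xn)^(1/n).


Product = 45 × 2 × 13 = 1170
GM = 1170^(1/3) = 10.5373

GM = 10.5373


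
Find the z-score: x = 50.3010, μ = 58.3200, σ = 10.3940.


z = (50.3010 - 58.3200)/10.3940
= -8.0190/10.3940
= -0.7715

z = -0.7715


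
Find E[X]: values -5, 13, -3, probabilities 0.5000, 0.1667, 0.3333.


E[X] = -5*0.5000 + 13*0.1667 - 3*0.3333
= -2.5000 + 2.1671 - 0.9999
= -1.3328

E[X] = -1.3328


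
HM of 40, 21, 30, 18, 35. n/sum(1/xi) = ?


Sum of reciprocals = 1/40 + 1/21 + 1/30 + 1/18 + 1/35 = 0.190079
HM = 5/0.190079 = 26.3048

HM = 26.3048


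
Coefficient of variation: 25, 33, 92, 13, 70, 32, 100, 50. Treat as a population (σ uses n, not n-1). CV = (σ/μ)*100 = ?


Mean = 51.8750
SD = 30.0892
CV = (30.0892/51.8750)*100 = 58.0033%

CV = 58.0033%


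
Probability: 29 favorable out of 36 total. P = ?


P = 29/36 = 0.8056

P = 0.8056


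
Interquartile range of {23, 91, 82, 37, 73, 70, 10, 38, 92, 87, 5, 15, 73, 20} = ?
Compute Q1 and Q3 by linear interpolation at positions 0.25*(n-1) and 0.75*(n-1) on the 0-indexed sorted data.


Sorted: 5, 10, 15, 20, 23, 37, 38, 70, 73, 73, 82, 87, 91, 92
Q1 (25th %ile) = 20.7500
Q3 (75th %ile) = 79.7500
IQR = 79.7500 - 20.7500 = 59.0000

IQR = 59.0000


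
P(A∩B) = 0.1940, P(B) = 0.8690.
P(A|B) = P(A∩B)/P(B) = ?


P(A|B) = 0.1940/0.8690 = 0.2232

P(A|B) = 0.2232


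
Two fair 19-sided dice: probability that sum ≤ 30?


Total outcomes = 19×19 = 361
Favorable (sum ≤ 30): 325
P = 325/361 = 0.9003

P = 0.9003
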